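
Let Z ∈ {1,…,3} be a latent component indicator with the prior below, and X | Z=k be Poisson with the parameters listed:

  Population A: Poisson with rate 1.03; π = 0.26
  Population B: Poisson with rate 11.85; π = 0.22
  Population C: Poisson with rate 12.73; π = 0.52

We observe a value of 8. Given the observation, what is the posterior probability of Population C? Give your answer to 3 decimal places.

0.635

Apply Bayes' rule: the posterior for each component is proportional to its prior times its likelihood at x.
Evaluate each component's likelihood at the observed value:
  L_A = e^(−1.03)·1.03^8/8! = 1.12164e-05
  L_B = e^(−11.85)·11.85^8/8! = 0.0688393
  L_C = e^(−12.73)·12.73^8/8! = 0.0506452
Prior × likelihood for each component:
  P(Z=A)·L_A = 0.26 × 1.12164e-05 = 2.91627e-06
  P(Z=B)·L_B = 0.22 × 0.0688393 = 0.0151447
  P(Z=C)·L_C = 0.52 × 0.0506452 = 0.0263355
Evidence: 2.91627e-06 + 0.0151447 + 0.0263355 = 0.0414831
Responsibility of Population C: 0.0263355 / 0.0414831 ≈ 0.635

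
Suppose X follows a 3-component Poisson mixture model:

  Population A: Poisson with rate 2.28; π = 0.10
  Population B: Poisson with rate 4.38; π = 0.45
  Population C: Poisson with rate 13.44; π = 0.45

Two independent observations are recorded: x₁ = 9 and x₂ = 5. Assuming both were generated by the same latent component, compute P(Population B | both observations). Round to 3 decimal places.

The responsibility of component k is π_k f_k(x) divided by Σ_j π_j f_j(x).
Since both observations come from the same component, the likelihood for component k is f_k(x₁)·f_k(x₂).
  f_A = [0.000469309] × [0.0525172] = 2.46468e-05
  f_B = [0.0204783] × [0.168259] = 0.00344567
  f_C = [0.0574001] × [0.00531982] = 0.000305358
Unnormalised posteriors:
  π_A·f_A = 0.10 × 2.46468e-05 = 2.46468e-06
  π_B·f_B = 0.45 × 0.00344567 = 0.00155055
  π_C·f_C = 0.45 × 0.000305358 = 0.000137411
Sum: 2.46468e-06 + 0.00155055 + 0.000137411 = 0.00169043
Responsibility of Population B: 0.00155055 / 0.00169043 ≈ 0.917

0.917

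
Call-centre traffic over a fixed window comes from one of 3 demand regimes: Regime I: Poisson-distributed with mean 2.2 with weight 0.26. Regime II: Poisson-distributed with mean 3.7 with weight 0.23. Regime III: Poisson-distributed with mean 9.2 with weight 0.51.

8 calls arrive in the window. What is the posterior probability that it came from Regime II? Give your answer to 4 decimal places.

0.0698

P(component k | x) = w_k·f_k(x) / marginal(x), where marginal(x) = Σ_j w_j·f_j(x).
Evaluate each component's likelihood at the observed value:
  p_I = 0.00150804
  p_II = 0.0215379
  p_III = 0.128609
Unnormalised posteriors:
  w_I·p_I = 0.26 × 0.00150804 = 0.000392091
  w_II·p_II = 0.23 × 0.0215379 = 0.00495372
  w_III·p_III = 0.51 × 0.128609 = 0.0655908
Sum: 0.000392091 + 0.00495372 + 0.0655908 = 0.0709366
P(Regime II | the observation) ≈ 0.0698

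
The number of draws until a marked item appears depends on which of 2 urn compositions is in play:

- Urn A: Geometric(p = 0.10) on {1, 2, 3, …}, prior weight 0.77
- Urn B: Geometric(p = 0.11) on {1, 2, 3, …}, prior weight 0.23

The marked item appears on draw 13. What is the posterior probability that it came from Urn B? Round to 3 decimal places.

0.223

Posterior ∝ prior × likelihood, so P(k | x) ∝ P(Z=k) f_k(x); normalise over all components.
Geometric probabilities:
  p_A = 0.10·(1−0.10)^12 = 0.10·0.28243 = 0.028243
  p_B = 0.11·(1−0.11)^12 = 0.11·0.24699 = 0.0271689
Weight by the priors:
  P(Z=A)·p_A = 0.77 × 0.028243 = 0.0217471
  P(Z=B)·p_B = 0.23 × 0.0271689 = 0.00624886
Denominator: 0.0217471 + 0.00624886 = 0.0279959
So the posterior for Urn B is 0.00624886 / 0.0279959 ≈ 0.223.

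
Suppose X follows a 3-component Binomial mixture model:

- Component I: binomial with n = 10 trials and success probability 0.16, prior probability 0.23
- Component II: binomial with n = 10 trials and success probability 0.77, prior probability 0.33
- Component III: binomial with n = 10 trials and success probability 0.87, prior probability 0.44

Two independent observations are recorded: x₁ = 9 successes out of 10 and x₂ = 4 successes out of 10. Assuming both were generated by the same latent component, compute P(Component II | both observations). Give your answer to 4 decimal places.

Apply Bayes' rule: the posterior for each component is proportional to its prior times its likelihood at x.
Since both observations come from the same component, the likelihood for component k is f_k(x₁)·f_k(x₂).
  L_I = [C(10,9)·0.16^9·0.84^1 = 10·6.87195e-08·0.84 = 5.77244e-07] × [0.0483476] = 2.79083e-08
  L_II = [C(10,9)·0.77^9·0.23^1 = 10·0.0951517·0.23 = 0.218849] × [0.0109282] = 0.00239163
  L_III = [C(10,9)·0.87^9·0.13^1 = 10·0.285544·0.13 = 0.371207] × [0.000580706] = 0.000215562
Unnormalised posteriors:
  w_I·L_I = 0.23 × 2.79083e-08 = 6.41892e-09
  w_II·L_II = 0.33 × 0.00239163 = 0.000789237
  w_III·L_III = 0.44 × 0.000215562 = 9.48475e-05
Marginal: 6.41892e-09 + 0.000789237 + 9.48475e-05 = 0.000884091
P(Component II | x₁,x₂) = 0.000789237 / 0.000884091 ≈ 0.8927

0.8927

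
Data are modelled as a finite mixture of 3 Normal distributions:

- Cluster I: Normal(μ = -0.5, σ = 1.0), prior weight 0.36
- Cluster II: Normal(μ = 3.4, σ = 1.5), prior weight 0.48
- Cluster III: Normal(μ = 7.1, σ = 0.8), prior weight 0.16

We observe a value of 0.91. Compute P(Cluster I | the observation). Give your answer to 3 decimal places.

Apply Bayes' rule: the posterior for each component is proportional to its prior times its likelihood at x.
Normal densities:
  L_I = (1/(1.0·√(2π)))·exp(−(0.91−-0.5)²/(2·1.0²)) = 0.398942·exp(-0.99405) = 0.147639
  L_II = (1/(1.5·√(2π)))·exp(−(0.91−3.4)²/(2·1.5²)) = 0.265962·exp(-1.37780) = 0.0670576
  L_III = (1/(0.8·√(2π)))·exp(−(0.91−7.1)²/(2·0.8²)) = 0.498678·exp(-29.93445) = 4.98256e-14
Multiply by the mixture weights:
  π_I·L_I = 0.36 × 0.147639 = 0.0531499
  π_II·L_II = 0.48 × 0.0670576 = 0.0321876
  π_III·L_III = 0.16 × 4.98256e-14 = 7.97209e-15
Sum: 0.0531499 + 0.0321876 + 7.97209e-15 = 0.0853375
So the posterior for Cluster I is 0.0531499 / 0.0853375 ≈ 0.623.

0.623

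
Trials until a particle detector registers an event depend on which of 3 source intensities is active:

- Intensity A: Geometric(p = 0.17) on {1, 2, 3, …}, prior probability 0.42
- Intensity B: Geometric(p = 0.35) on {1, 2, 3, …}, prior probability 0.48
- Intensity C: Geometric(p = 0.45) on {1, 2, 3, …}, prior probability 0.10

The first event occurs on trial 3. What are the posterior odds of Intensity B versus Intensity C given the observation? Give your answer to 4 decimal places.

Since P(k|x) ∝ w_k f_k(x), the posterior odds are w_i f_i(x) / (w_j f_j(x)).
Geometric probabilities:
  p_A = 0.117113
  p_B = 0.147875
  p_C = 0.136125
Odds = (0.48/0.10) × (0.147875/0.136125) = 4.8 × 1.08632 ≈ 5.2143

5.2143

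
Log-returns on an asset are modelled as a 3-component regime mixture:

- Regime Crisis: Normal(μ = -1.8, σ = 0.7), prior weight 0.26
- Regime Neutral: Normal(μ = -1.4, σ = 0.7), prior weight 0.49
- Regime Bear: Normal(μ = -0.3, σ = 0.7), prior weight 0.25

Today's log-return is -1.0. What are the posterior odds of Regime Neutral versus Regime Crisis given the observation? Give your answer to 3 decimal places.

Since P(k|x) ∝ w_k f_k(x), the posterior odds are w_i f_i(x) / (w_j f_j(x)).
Evaluate each component's likelihood at the observed value:
  p_Crisis = (1/(0.7·√(2π)))·exp(−(-1.0−-1.8)²/(2·0.7²)) = 0.569918·exp(-0.65306) = 0.296614
  p_Neutral = (1/(0.7·√(2π)))·exp(−(-1.0−-1.4)²/(2·0.7²)) = 0.569918·exp(-0.16327) = 0.484068
  p_Bear = (1/(0.7·√(2π)))·exp(−(-1.0−-0.3)²/(2·0.7²)) = 0.569918·exp(-0.50000) = 0.345672
Odds = (0.49/0.26) × (0.484068/0.296614) = 1.88462 × 1.63198 ≈ 3.076

3.076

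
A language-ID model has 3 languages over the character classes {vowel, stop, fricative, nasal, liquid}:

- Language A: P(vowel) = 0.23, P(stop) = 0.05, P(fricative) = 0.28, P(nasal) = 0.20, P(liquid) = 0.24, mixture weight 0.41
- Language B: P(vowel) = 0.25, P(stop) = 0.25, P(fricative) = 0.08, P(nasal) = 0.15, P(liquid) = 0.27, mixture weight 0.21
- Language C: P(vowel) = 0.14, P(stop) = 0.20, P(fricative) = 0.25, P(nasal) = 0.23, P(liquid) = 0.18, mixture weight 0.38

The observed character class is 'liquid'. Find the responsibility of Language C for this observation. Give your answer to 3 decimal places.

P(component k | x) = P(Z=k)·f_k(x) / marginal(x), where marginal(x) = Σ_j P(Z=j)·f_j(x).
Evaluate each component's likelihood at the observed value:
  p_A = 0.24
  p_B = 0.27
  p_C = 0.18
Multiply by the mixture weights:
  P(Z=A)·p_A = 0.41 × 0.24 = 0.0984
  P(Z=B)·p_B = 0.21 × 0.27 = 0.0567
  P(Z=C)·p_C = 0.38 × 0.18 = 0.0684
Denominator: 0.0984 + 0.0567 + 0.0684 = 0.2235
Responsibility of Language C: 0.0684 / 0.2235 ≈ 0.306

0.306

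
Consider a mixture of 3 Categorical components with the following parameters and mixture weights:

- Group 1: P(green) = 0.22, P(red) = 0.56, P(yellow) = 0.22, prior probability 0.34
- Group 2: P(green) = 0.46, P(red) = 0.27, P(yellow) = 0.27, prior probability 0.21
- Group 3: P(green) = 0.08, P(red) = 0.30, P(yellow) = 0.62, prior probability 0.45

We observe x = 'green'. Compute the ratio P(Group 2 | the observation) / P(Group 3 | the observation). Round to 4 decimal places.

The posterior odds equal the prior odds times the likelihood ratio: (w_i/w_j)·(f_i(x)/f_j(x)).
Categorical probabilities:
  L_1 = 0.22
  L_2 = 0.46
  L_3 = 0.08
Odds = (0.21/0.45) × (0.46/0.08) = 0.466667 × 5.75 ≈ 2.6833

2.6833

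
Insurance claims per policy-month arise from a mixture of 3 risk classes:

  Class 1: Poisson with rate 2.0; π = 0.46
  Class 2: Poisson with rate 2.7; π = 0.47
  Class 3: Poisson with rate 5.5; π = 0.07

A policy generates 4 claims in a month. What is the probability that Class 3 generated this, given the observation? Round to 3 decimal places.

0.089

By Bayes' theorem, P(k | x) = P(Z=k) f_k(x) / Σ_j P(Z=j) f_j(x).
Component likelihoods at x = 4 claims:
  L_1 = 0.0902235
  L_2 = 0.148816
  L_3 = 0.155819
Multiply by the mixture weights:
  P(Z=1)·L_1 = 0.46 × 0.0902235 = 0.0415028
  P(Z=2)·L_2 = 0.47 × 0.148816 = 0.0699434
  P(Z=3)·L_3 = 0.07 × 0.155819 = 0.0109073
Denominator: 0.0415028 + 0.0699434 + 0.0109073 = 0.122354
Responsibility of Class 3: 0.0109073 / 0.122354 ≈ 0.089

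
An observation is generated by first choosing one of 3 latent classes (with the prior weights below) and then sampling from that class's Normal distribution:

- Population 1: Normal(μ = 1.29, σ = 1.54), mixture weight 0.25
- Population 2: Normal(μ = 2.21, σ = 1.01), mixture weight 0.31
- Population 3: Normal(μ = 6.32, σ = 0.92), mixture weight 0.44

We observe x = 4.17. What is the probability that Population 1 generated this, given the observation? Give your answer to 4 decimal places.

P(component k | x) = P(Z=k)·f_k(x) / marginal(x), where marginal(x) = Σ_j P(Z=j)·f_j(x).
Evaluate each component's likelihood at the observed value:
  f_1 = 0.0450756
  f_2 = 0.0600942
  f_3 = 0.0282619
Prior × likelihood for each component:
  P(Z=1)·f_1 = 0.25 × 0.0450756 = 0.0112689
  P(Z=2)·f_2 = 0.31 × 0.0600942 = 0.0186292
  P(Z=3)·f_3 = 0.44 × 0.0282619 = 0.0124352
Denominator: 0.0112689 + 0.0186292 + 0.0124352 = 0.0423334
Responsibility of Population 1: 0.0112689 / 0.0423334 ≈ 0.2662

0.2662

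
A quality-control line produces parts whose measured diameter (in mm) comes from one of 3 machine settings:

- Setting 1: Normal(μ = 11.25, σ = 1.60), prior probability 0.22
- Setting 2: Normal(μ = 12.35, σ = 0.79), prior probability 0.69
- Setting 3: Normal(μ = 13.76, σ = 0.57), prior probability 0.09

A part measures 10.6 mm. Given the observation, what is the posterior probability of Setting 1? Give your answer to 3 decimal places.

0.628

The responsibility of component k is π_k f_k(x) divided by Σ_j π_j f_j(x).
Evaluate each component's likelihood at the observed value:
  L_1 = (1/(1.60·√(2π)))·exp(−(10.6−11.25)²/(2·1.60²)) = 0.249339·exp(-0.08252) = 0.22959
  L_2 = (1/(0.79·√(2π)))·exp(−(10.6−12.35)²/(2·0.79²)) = 0.504990·exp(-2.45353) = 0.0434237
  L_3 = (1/(0.57·√(2π)))·exp(−(10.6−13.76)²/(2·0.57²)) = 0.699899·exp(-15.36719) = 1.48303e-07
Weight by the priors:
  π_1·L_1 = 0.22 × 0.22959 = 0.0505097
  π_2·L_2 = 0.69 × 0.0434237 = 0.0299624
  π_3·L_3 = 0.09 × 1.48303e-07 = 1.33473e-08
Denominator: 0.0505097 + 0.0299624 + 1.33473e-08 = 0.0804721
Responsibility of Setting 1: 0.0505097 / 0.0804721 ≈ 0.628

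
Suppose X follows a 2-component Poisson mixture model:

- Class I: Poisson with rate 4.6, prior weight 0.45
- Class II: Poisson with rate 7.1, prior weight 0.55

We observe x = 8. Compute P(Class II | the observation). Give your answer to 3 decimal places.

P(component k | x) = π_k·f_k(x) / marginal(x), where marginal(x) = Σ_j π_j·f_j(x).
Evaluate each component's likelihood at the observed value:
  L_I = 0.049979
  L_II = 0.132146
Unnormalised posteriors:
  π_I·L_I = 0.45 × 0.049979 = 0.0224905
  π_II·L_II = 0.55 × 0.132146 = 0.0726805
Evidence: 0.0224905 + 0.0726805 = 0.0951711
P(Class II | 8) ≈ 0.764

0.764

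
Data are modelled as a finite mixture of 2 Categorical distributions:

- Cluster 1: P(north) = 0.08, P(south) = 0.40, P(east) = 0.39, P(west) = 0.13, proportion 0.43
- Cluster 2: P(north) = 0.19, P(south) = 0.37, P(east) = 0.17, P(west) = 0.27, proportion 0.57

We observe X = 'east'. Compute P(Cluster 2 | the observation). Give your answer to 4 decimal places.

Apply Bayes' rule: the posterior for each component is proportional to its prior times its likelihood at x.
Evaluate each component's likelihood at the observed value:
  p_1 = 0.39
  p_2 = 0.17
Weight by the priors:
  π_1·p_1 = 0.43 × 0.39 = 0.1677
  π_2·p_2 = 0.57 × 0.17 = 0.0969
Denominator: 0.1677 + 0.0969 = 0.2646
P(Cluster 2 | data) = 0.0969 / 0.2646 ≈ 0.3662

0.3662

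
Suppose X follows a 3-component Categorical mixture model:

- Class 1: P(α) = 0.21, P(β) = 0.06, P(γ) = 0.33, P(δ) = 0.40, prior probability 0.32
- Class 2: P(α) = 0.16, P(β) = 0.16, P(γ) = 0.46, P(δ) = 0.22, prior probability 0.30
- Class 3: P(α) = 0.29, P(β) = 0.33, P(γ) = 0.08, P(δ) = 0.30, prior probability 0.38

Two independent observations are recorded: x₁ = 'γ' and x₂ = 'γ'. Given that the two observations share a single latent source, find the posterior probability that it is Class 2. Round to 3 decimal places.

Apply Bayes' rule: the posterior for each component is proportional to its prior times its likelihood at x.
Since both observations come from the same component, the likelihood for component k is f_k(x₁)·f_k(x₂).
  L_1 = [P(γ | comp) = 0.33] × [0.33] = 0.1089
  L_2 = [P(γ | comp) = 0.46] × [0.46] = 0.2116
  L_3 = [P(γ | comp) = 0.08] × [0.08] = 0.0064
Weight by the priors:
  π_1·L_1 = 0.32 × 0.1089 = 0.034848
  π_2·L_2 = 0.30 × 0.2116 = 0.06348
  π_3·L_3 = 0.38 × 0.0064 = 0.002432
Sum: 0.034848 + 0.06348 + 0.002432 = 0.10076
So the posterior for Class 2 is 0.06348 / 0.10076 ≈ 0.630.

0.630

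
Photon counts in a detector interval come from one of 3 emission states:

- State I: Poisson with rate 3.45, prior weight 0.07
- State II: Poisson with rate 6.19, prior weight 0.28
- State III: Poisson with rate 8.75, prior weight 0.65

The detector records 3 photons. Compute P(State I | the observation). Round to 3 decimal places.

0.308

P(component k | x) = π_k·f_k(x) / marginal(x), where marginal(x) = Σ_j π_j·f_j(x).
Component likelihoods at x = 3 photons:
  f_I = e^(−3.45)·3.45^3/3! = 0.217265
  f_II = e^(−6.19)·6.19^3/3! = 0.0810285
  f_III = e^(−8.75)·8.75^3/3! = 0.0176928
Weight by the priors:
  π_I·f_I = 0.07 × 0.217265 = 0.0152086
  π_II·f_II = 0.28 × 0.0810285 = 0.022688
  π_III·f_III = 0.65 × 0.0176928 = 0.0115003
Normaliser: 0.0152086 + 0.022688 + 0.0115003 = 0.0493969
Responsibility of State I: 0.0152086 / 0.0493969 ≈ 0.308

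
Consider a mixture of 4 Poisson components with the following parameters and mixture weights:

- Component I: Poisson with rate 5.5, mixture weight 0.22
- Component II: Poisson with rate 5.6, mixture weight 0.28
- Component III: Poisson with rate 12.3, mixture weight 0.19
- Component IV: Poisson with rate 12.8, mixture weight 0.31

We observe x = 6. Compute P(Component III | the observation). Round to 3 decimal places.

0.047

The responsibility of component k is P(Z=k) f_k(x) divided by Σ_j P(Z=j) f_j(x).
Poisson probabilities:
  f_I = e^(−5.5)·5.5^6/6! = 0.157117
  f_II = e^(−5.6)·5.6^6/6! = 0.158397
  f_III = e^(−12.3)·12.3^6/6! = 0.0218915
  f_IV = e^(−12.8)·12.8^6/6! = 0.0168639
Unnormalised posteriors:
  P(Z=I)·f_I = 0.22 × 0.157117 = 0.0345658
  P(Z=II)·f_II = 0.28 × 0.158397 = 0.0443511
  P(Z=III)·f_III = 0.19 × 0.0218915 = 0.00415939
  P(Z=IV)·f_IV = 0.31 × 0.0168639 = 0.00522781
Normaliser: 0.0345658 + 0.0443511 + 0.00415939 + 0.00522781 = 0.0883041
P(Component III | data) = 0.00415939 / 0.0883041 ≈ 0.047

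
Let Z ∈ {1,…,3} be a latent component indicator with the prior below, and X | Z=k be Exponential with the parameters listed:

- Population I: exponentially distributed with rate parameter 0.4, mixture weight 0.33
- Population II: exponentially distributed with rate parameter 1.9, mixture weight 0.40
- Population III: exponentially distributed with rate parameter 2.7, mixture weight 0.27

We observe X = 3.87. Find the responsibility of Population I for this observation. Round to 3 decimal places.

0.982

P(component k | x) = π_k·f_k(x) / marginal(x), where marginal(x) = Σ_j π_j·f_j(x).
Evaluate each component's likelihood at the observed value:
  f_I = 0.4·e^(−0.4·3.87) = 0.4·e^(−1.5480) = 0.0850692
  f_II = 1.9·e^(−1.9·3.87) = 1.9·e^(−7.3530) = 0.00121727
  f_III = 2.7·e^(−2.7·3.87) = 2.7·e^(−10.4490) = 7.82385e-05
Unnormalised posteriors:
  π_I·f_I = 0.33 × 0.0850692 = 0.0280728
  π_II·f_II = 0.40 × 0.00121727 = 0.000486907
  π_III·f_III = 0.27 × 7.82385e-05 = 2.11244e-05
Marginal: 0.0280728 + 0.000486907 + 2.11244e-05 = 0.0285809
Responsibility of Population I: 0.0280728 / 0.0285809 ≈ 0.982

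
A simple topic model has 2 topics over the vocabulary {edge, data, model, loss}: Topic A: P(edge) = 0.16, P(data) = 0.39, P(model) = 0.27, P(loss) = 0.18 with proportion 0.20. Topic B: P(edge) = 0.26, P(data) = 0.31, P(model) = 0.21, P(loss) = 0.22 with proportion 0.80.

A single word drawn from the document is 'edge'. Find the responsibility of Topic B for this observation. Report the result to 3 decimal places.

0.867

By Bayes' theorem, P(k | x) = P(Z=k) f_k(x) / Σ_j P(Z=j) f_j(x).
Categorical probabilities:
  L_A = P(edge | comp) = 0.16
  L_B = P(edge | comp) = 0.26
Prior × likelihood for each component:
  P(Z=A)·L_A = 0.20 × 0.16 = 0.032
  P(Z=B)·L_B = 0.80 × 0.26 = 0.208
Normaliser: 0.032 + 0.208 = 0.24
P(Topic B | the observation) ≈ 0.867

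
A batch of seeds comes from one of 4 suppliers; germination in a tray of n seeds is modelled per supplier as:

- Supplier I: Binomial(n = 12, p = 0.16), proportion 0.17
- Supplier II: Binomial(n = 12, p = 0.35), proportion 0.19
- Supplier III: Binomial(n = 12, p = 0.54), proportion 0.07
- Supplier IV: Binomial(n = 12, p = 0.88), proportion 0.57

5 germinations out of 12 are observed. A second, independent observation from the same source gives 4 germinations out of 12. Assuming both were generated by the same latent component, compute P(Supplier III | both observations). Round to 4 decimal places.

0.0897

The responsibility of component k is P(Z=k) f_k(x) divided by Σ_j P(Z=j) f_j(x).
Since both observations come from the same component, the likelihood for component k is f_k(x₁)·f_k(x₂).
  p_I = [C(12,5)·0.16^5·0.84^7 = 792·0.000104858·0.29509 = 0.0245064] × [0.0804117] = 0.0019706
  p_II = [C(12,5)·0.35^5·0.65^7 = 792·0.00525219·0.0490223 = 0.20392] × [0.236692] = 0.0482662
  p_III = [C(12,5)·0.54^5·0.46^7 = 792·0.0459165·0.00435818 = 0.158489] × [0.0843807] = 0.0133734
  p_IV = [C(12,5)·0.88^5·0.12^7 = 792·0.527732·3.58318e-07 = 0.000149764] × [1.2764e-05] = 1.91158e-09
Unnormalised posteriors:
  P(Z=I)·p_I = 0.17 × 0.0019706 = 0.000335003
  P(Z=II)·p_II = 0.19 × 0.0482662 = 0.00917058
  P(Z=III)·p_III = 0.07 × 0.0133734 = 0.000936138
  P(Z=IV)·p_IV = 0.57 × 1.91158e-09 = 1.0896e-09
Normaliser: 0.000335003 + 0.00917058 + 0.000936138 + 1.0896e-09 = 0.0104417
Responsibility of Supplier III: 0.000936138 / 0.0104417 ≈ 0.0897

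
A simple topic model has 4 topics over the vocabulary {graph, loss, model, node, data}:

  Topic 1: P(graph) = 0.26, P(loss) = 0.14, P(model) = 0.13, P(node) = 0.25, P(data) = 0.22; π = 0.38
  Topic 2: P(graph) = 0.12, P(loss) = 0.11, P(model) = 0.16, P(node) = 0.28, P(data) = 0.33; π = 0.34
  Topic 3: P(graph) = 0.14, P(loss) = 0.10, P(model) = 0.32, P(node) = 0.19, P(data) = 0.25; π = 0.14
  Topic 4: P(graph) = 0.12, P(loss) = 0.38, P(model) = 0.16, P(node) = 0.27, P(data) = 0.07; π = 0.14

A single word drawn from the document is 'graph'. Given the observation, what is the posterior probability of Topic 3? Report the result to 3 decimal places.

0.111

Posterior ∝ prior × likelihood, so P(k | x) ∝ π_k f_k(x); normalise over all components.
Evaluate each component's likelihood at the observed value:
  f_1 = P(graph | comp) = 0.26
  f_2 = P(graph | comp) = 0.12
  f_3 = P(graph | comp) = 0.14
  f_4 = P(graph | comp) = 0.12
Multiply by the mixture weights:
  π_1·f_1 = 0.38 × 0.26 = 0.0988
  π_2·f_2 = 0.34 × 0.12 = 0.0408
  π_3·f_3 = 0.14 × 0.14 = 0.0196
  π_4·f_4 = 0.14 × 0.12 = 0.0168
Marginal: 0.0988 + 0.0408 + 0.0196 + 0.0168 = 0.176
Responsibility of Topic 3: 0.0196 / 0.176 ≈ 0.111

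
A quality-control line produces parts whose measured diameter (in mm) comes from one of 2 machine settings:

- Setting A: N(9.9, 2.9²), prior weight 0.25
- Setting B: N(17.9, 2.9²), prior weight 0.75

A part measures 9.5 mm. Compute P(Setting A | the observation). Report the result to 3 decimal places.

0.956

P(component k | x) = P(Z=k)·f_k(x) / marginal(x), where marginal(x) = Σ_j P(Z=j)·f_j(x).
Normal densities:
  L_A = 0.136264
  L_B = 0.00207321
Multiply by the mixture weights:
  P(Z=A)·L_A = 0.25 × 0.136264 = 0.034066
  P(Z=B)·L_B = 0.75 × 0.00207321 = 0.00155491
Denominator: 0.034066 + 0.00155491 = 0.0356209
P(Setting A | the observation) = 0.034066 / 0.0356209 ≈ 0.956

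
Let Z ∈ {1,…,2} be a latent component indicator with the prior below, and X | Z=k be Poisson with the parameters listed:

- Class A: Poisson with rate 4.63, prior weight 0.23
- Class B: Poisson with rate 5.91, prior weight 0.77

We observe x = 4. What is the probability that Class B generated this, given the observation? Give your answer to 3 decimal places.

Apply Bayes' rule: the posterior for each component is proportional to its prior times its likelihood at x.
Evaluate each component's likelihood at the observed value:
  f_A = 0.18678
  f_B = 0.137866
Unnormalised posteriors:
  π_A·f_A = 0.23 × 0.18678 = 0.0429593
  π_B·f_B = 0.77 × 0.137866 = 0.106157
Evidence: 0.0429593 + 0.106157 = 0.149116
P(Class B | 4) = 0.106157 / 0.149116 ≈ 0.712

0.712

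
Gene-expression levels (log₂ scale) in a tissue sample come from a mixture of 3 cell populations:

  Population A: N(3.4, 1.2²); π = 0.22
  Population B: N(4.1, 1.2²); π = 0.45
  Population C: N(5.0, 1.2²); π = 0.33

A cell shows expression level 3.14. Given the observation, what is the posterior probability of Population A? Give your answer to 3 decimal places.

0.335

Posterior ∝ prior × likelihood, so P(k | x) ∝ w_k f_k(x); normalise over all components.
Component likelihoods at x = 3.14:
  p_A = (1/(1.2·√(2π)))·exp(−(3.14−3.4)²/(2·1.2²)) = 0.332452·exp(-0.02347) = 0.324739
  p_B = (1/(1.2·√(2π)))·exp(−(3.14−4.1)²/(2·1.2²)) = 0.332452·exp(-0.32000) = 0.24141
  p_C = (1/(1.2·√(2π)))·exp(−(3.14−5.0)²/(2·1.2²)) = 0.332452·exp(-1.20125) = 0.100008
Multiply by the mixture weights:
  w_A·p_A = 0.22 × 0.324739 = 0.0714427
  w_B·p_B = 0.45 × 0.24141 = 0.108634
  w_C·p_C = 0.33 × 0.100008 = 0.0330025
Denominator: 0.0714427 + 0.108634 + 0.0330025 = 0.213079
P(Population A | x) = 0.0714427 / 0.213079 ≈ 0.335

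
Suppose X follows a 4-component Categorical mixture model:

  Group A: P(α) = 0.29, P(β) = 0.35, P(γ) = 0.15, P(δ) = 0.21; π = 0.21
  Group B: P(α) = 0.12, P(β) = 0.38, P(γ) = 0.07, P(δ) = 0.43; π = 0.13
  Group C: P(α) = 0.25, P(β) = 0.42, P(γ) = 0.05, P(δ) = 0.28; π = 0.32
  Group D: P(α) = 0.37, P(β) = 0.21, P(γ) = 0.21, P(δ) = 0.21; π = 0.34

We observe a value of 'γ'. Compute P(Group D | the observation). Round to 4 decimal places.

0.5578

Apply Bayes' rule: the posterior for each component is proportional to its prior times its likelihood at x.
Evaluate each component's likelihood at the observed value:
  p_A = 0.15
  p_B = 0.07
  p_C = 0.05
  p_D = 0.21
Prior × likelihood for each component:
  P(Z=A)·p_A = 0.21 × 0.15 = 0.0315
  P(Z=B)·p_B = 0.13 × 0.07 = 0.0091
  P(Z=C)·p_C = 0.32 × 0.05 = 0.016
  P(Z=D)·p_D = 0.34 × 0.21 = 0.0714
Evidence: 0.0315 + 0.0091 + 0.016 + 0.0714 = 0.128
So the posterior for Group D is 0.0714 / 0.128 ≈ 0.5578.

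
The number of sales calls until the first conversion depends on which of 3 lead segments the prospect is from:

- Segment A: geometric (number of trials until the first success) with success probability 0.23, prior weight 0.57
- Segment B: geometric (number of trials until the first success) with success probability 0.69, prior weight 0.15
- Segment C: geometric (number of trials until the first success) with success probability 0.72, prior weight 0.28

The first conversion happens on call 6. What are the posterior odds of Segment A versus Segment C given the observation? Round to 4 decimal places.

Since P(k|x) ∝ π_k f_k(x), the posterior odds are π_i f_i(x) / (π_j f_j(x)).
Component likelihoods at x = 6:
  f_A = 0.062256
  f_B = 0.00197541
  f_C = 0.00123915
0.0354859 / 0.000346961 ≈ 102.2764

102.2764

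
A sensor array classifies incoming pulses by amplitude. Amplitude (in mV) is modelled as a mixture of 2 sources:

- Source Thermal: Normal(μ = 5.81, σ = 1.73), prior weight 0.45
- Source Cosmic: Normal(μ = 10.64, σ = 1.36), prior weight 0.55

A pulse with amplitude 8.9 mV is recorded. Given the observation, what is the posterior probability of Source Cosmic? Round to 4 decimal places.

Apply Bayes' rule: the posterior for each component is proportional to its prior times its likelihood at x.
Evaluate each component's likelihood at the observed value:
  f_Thermal = (1/(1.73·√(2π)))·exp(−(8.9−5.81)²/(2·1.73²)) = 0.230602·exp(-1.59513) = 0.0467854
  f_Cosmic = (1/(1.36·√(2π)))·exp(−(8.9−10.64)²/(2·1.36²)) = 0.293340·exp(-0.81845) = 0.129397
Weight by the priors:
  P(Z=Thermal)·f_Thermal = 0.45 × 0.0467854 = 0.0210534
  P(Z=Cosmic)·f_Cosmic = 0.55 × 0.129397 = 0.0711683
Marginal: 0.0210534 + 0.0711683 = 0.0922217
Responsibility of Source Cosmic: 0.0711683 / 0.0922217 ≈ 0.7717

0.7717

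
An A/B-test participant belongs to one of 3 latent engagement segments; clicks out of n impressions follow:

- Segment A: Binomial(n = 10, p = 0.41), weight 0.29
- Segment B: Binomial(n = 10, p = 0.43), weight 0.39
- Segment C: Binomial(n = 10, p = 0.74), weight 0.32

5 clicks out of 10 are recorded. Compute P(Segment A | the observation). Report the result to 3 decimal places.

0.359

By Bayes' theorem, P(k | x) = P(Z=k) f_k(x) / Σ_j P(Z=j) f_j(x).
Evaluate each component's likelihood at the observed value:
  p_A = C(10,5)·0.41^5·0.59^5 = 252·0.0115856·0.0714924 = 0.208728
  p_B = C(10,5)·0.43^5·0.57^5 = 252·0.0147008·0.0601692 = 0.222904
  p_C = C(10,5)·0.74^5·0.26^5 = 252·0.221901·0.00118814 = 0.0664394
Prior × likelihood for each component:
  P(Z=A)·p_A = 0.29 × 0.208728 = 0.060531
  P(Z=B)·p_B = 0.39 × 0.222904 = 0.0869324
  P(Z=C)·p_C = 0.32 × 0.0664394 = 0.0212606
Sum: 0.060531 + 0.0869324 + 0.0212606 = 0.168724
P(Segment A | data) ≈ 0.359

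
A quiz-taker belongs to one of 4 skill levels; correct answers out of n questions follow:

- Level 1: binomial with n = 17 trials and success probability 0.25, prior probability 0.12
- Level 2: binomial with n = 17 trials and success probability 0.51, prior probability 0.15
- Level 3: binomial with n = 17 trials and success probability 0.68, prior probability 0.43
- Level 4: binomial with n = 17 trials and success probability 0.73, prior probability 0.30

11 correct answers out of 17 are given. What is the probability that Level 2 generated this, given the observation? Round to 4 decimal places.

0.1091

The responsibility of component k is P(Z=k) f_k(x) divided by Σ_j P(Z=j) f_j(x).
Evaluate each component's likelihood at the observed value:
  f_1 = 0.000525156
  f_2 = 0.103999
  f_3 = 0.19102
  f_4 = 0.150423
Prior × likelihood for each component:
  P(Z=1)·f_1 = 0.12 × 0.000525156 = 6.30187e-05
  P(Z=2)·f_2 = 0.15 × 0.103999 = 0.0155998
  P(Z=3)·f_3 = 0.43 × 0.19102 = 0.0821385
  P(Z=4)·f_4 = 0.30 × 0.150423 = 0.0451269
Evidence: 6.30187e-05 + 0.0155998 + 0.0821385 + 0.0451269 = 0.142928
So the posterior for Level 2 is 0.0155998 / 0.142928 ≈ 0.1091.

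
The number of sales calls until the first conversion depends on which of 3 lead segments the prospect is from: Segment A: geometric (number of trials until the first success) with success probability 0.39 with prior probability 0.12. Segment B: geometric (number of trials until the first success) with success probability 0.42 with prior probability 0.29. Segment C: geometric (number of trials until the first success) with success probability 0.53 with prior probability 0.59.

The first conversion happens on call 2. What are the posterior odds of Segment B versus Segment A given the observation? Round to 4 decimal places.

2.4746

Only the two components matter; the odds are (w_i f_i(x)) / (w_j f_j(x)).
Evaluate each component's likelihood at the observed value:
  p_A = 0.2379
  p_B = 0.2436
  p_C = 0.2491
Posterior odds = (w_B·p_B) / (w_A·p_A) = (0.29·0.2436) / (0.12·0.2379) = 0.070644 / 0.028548 ≈ 2.4746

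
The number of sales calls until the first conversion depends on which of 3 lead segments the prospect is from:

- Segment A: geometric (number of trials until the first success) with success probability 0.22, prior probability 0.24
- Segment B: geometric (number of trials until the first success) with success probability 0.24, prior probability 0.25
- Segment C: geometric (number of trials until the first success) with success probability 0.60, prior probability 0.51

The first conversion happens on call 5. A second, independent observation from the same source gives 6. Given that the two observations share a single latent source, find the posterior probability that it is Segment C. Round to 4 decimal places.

0.0192

By Bayes' theorem, P(k | x) = P(Z=k) f_k(x) / Σ_j P(Z=j) f_j(x).
Since both observations come from the same component, the likelihood for component k is f_k(x₁)·f_k(x₂).
  f_A = [0.22·(1−0.22)^4 = 0.22·0.370151 = 0.0814331] × [0.0635178] = 0.00517246
  f_B = [0.24·(1−0.24)^4 = 0.24·0.333622 = 0.0800692] × [0.0608526] = 0.00487242
  f_C = [0.60·(1−0.60)^4 = 0.60·0.0256 = 0.01536] × [0.006144] = 9.43718e-05
Prior × likelihood for each component:
  P(Z=A)·f_A = 0.24 × 0.00517246 = 0.00124139
  P(Z=B)·f_B = 0.25 × 0.00487242 = 0.00121811
  P(Z=C)·f_C = 0.51 × 9.43718e-05 = 4.81296e-05
Sum: 0.00124139 + 0.00121811 + 4.81296e-05 = 0.00250762
P(Segment C | x₁,x₂) ≈ 0.0192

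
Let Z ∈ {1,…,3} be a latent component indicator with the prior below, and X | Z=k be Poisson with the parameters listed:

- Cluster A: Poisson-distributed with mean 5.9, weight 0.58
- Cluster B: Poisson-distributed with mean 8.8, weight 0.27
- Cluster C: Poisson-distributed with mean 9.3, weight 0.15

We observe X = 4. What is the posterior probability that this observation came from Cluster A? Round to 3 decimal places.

The responsibility of component k is w_k f_k(x) divided by Σ_j w_j f_j(x).
Component likelihoods at x = 4:
  L_A = e^(−5.9)·5.9^4/4! = 0.138312
  L_B = e^(−8.8)·8.8^4/4! = 0.0376641
  L_C = e^(−9.3)·9.3^4/4! = 0.0284959
Multiply by the mixture weights:
  w_A·L_A = 0.58 × 0.138312 = 0.0802209
  w_B·L_B = 0.27 × 0.0376641 = 0.0101693
  w_C·L_C = 0.15 × 0.0284959 = 0.00427438
Evidence: 0.0802209 + 0.0101693 + 0.00427438 = 0.0946646
P(Cluster A | the observation) ≈ 0.847

0.847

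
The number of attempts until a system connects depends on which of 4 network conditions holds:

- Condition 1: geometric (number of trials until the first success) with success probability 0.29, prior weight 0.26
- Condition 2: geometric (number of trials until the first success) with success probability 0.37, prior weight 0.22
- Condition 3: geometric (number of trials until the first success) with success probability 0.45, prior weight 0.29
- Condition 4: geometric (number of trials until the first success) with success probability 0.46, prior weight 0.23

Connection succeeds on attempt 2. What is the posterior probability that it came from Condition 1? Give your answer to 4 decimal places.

0.2290

By Bayes' theorem, P(k | x) = π_k f_k(x) / Σ_j π_j f_j(x).
Component likelihoods at x = 2:
  f_1 = 0.29·(1−0.29)^1 = 0.29·0.71 = 0.2059
  f_2 = 0.37·(1−0.37)^1 = 0.37·0.63 = 0.2331
  f_3 = 0.45·(1−0.45)^1 = 0.45·0.55 = 0.2475
  f_4 = 0.46·(1−0.46)^1 = 0.46·0.54 = 0.2484
Prior × likelihood for each component:
  π_1·f_1 = 0.26 × 0.2059 = 0.053534
  π_2·f_2 = 0.22 × 0.2331 = 0.051282
  π_3·f_3 = 0.29 × 0.2475 = 0.071775
  π_4·f_4 = 0.23 × 0.2484 = 0.057132
Denominator: 0.053534 + 0.051282 + 0.071775 + 0.057132 = 0.233723
So the posterior for Condition 1 is 0.053534 / 0.233723 ≈ 0.2290.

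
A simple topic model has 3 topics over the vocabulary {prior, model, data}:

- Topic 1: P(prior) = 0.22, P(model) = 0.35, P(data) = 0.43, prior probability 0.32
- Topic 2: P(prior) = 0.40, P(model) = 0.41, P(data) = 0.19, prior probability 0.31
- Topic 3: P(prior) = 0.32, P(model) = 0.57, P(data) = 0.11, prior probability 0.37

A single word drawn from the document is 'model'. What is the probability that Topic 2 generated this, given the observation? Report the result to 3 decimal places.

0.282

By Bayes' theorem, P(k | x) = P(Z=k) f_k(x) / Σ_j P(Z=j) f_j(x).
Categorical probabilities:
  p_1 = P(model | comp) = 0.35
  p_2 = P(model | comp) = 0.41
  p_3 = P(model | comp) = 0.57
Unnormalised posteriors:
  P(Z=1)·p_1 = 0.32 × 0.35 = 0.112
  P(Z=2)·p_2 = 0.31 × 0.41 = 0.1271
  P(Z=3)·p_3 = 0.37 × 0.57 = 0.2109
Denominator: 0.112 + 0.1271 + 0.2109 = 0.45
P(Topic 2 | 'model') = 0.1271 / 0.45 ≈ 0.282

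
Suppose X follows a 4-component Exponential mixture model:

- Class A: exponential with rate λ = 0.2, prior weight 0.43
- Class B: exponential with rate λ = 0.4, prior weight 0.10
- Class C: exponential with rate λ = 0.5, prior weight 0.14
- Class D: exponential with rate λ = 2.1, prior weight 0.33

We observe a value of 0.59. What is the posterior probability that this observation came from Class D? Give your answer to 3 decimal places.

P(component k | x) = π_k·f_k(x) / marginal(x), where marginal(x) = Σ_j π_j·f_j(x).
Exponential densities:
  L_A = 0.177739
  L_B = 0.315912
  L_C = 0.372266
  L_D = 0.608315
Weight by the priors:
  π_A·L_A = 0.43 × 0.177739 = 0.0764279
  π_B·L_B = 0.10 × 0.315912 = 0.0315912
  π_C·L_C = 0.14 × 0.372266 = 0.0521172
  π_D·L_D = 0.33 × 0.608315 = 0.200744
Evidence: 0.0764279 + 0.0315912 + 0.0521172 + 0.200744 = 0.36088
Responsibility of Class D: 0.200744 / 0.36088 ≈ 0.556

0.556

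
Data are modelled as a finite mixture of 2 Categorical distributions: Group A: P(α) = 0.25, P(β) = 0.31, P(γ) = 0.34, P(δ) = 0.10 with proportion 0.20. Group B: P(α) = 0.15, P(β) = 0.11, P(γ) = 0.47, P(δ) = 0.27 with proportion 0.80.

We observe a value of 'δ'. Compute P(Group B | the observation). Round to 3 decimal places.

Apply Bayes' rule: the posterior for each component is proportional to its prior times its likelihood at x.
Categorical probabilities:
  p_A = P(δ | comp) = 0.10
  p_B = P(δ | comp) = 0.27
Multiply by the mixture weights:
  w_A·p_A = 0.20 × 0.1 = 0.02
  w_B·p_B = 0.80 × 0.27 = 0.216
Marginal: 0.02 + 0.216 = 0.236
So the posterior for Group B is 0.216 / 0.236 ≈ 0.915.

0.915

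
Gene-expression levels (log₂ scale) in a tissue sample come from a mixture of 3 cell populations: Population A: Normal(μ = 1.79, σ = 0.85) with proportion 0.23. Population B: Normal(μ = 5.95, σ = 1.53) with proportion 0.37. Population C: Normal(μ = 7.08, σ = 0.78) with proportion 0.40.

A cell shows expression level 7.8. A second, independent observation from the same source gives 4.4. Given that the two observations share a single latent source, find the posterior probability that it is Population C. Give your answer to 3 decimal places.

0.025

By Bayes' theorem, P(k | x) = w_k f_k(x) / Σ_j w_j f_j(x).
Since both observations come from the same component, the likelihood for component k is f_k(x₁)·f_k(x₂).
  p_A = [6.54036e-12] × [0.00420839] = 2.75244e-14
  p_B = [0.125528] × [0.156084] = 0.0195928
  p_C = [0.334034] × [0.00139736] = 0.000466765
Unnormalised posteriors:
  w_A·p_A = 0.23 × 2.75244e-14 = 6.33061e-15
  w_B·p_B = 0.37 × 0.0195928 = 0.00724934
  w_C·p_C = 0.40 × 0.000466765 = 0.000186706
Normaliser: 6.33061e-15 + 0.00724934 + 0.000186706 = 0.00743605
So the posterior for Population C is 0.000186706 / 0.00743605 ≈ 0.025.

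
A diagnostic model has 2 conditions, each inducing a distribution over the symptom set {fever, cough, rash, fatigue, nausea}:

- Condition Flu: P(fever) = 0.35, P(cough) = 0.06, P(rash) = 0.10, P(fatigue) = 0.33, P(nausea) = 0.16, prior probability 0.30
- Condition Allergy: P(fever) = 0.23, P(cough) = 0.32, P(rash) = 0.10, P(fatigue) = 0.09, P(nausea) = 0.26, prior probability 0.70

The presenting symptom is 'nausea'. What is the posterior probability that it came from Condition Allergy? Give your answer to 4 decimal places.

0.7913

Apply Bayes' rule: the posterior for each component is proportional to its prior times its likelihood at x.
Component likelihoods at x = 'nausea':
  p_Flu = P(nausea | comp) = 0.16
  p_Allergy = P(nausea | comp) = 0.26
Multiply by the mixture weights:
  π_Flu·p_Flu = 0.30 × 0.16 = 0.048
  π_Allergy·p_Allergy = 0.70 × 0.26 = 0.182
Normaliser: 0.048 + 0.182 = 0.23
P(Condition Allergy | data) = 0.182 / 0.23 ≈ 0.7913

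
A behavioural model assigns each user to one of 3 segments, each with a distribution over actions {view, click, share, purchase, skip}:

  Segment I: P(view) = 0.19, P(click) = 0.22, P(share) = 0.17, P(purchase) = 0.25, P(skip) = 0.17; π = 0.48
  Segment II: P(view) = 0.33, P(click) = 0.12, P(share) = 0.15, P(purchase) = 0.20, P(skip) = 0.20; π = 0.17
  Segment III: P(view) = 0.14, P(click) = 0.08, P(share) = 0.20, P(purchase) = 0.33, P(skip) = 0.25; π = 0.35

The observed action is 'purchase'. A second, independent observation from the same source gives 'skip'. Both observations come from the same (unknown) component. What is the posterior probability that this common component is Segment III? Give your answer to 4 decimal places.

Apply Bayes' rule: the posterior for each component is proportional to its prior times its likelihood at x.
Since both observations come from the same component, the likelihood for component k is f_k(x₁)·f_k(x₂).
  L_I = [0.25] × [0.17] = 0.0425
  L_II = [0.2] × [0.2] = 0.04
  L_III = [0.33] × [0.25] = 0.0825
Weight by the priors:
  π_I·L_I = 0.48 × 0.0425 = 0.0204
  π_II·L_II = 0.17 × 0.04 = 0.0068
  π_III·L_III = 0.35 × 0.0825 = 0.028875
Sum: 0.0204 + 0.0068 + 0.028875 = 0.056075
P(Segment III | x₁, x₂) ≈ 0.5149

0.5149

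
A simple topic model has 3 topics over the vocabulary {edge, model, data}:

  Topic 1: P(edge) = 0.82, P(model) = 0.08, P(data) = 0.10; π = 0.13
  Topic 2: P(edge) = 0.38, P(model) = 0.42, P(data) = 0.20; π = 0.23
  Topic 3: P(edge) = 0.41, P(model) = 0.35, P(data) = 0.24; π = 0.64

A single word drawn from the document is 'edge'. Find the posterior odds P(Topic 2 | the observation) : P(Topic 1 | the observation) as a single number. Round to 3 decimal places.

The posterior odds equal the prior odds times the likelihood ratio: (w_i/w_j)·(f_i(x)/f_j(x)).
Evaluate each component's likelihood at the observed value:
  p_1 = P(edge | comp) = 0.82
  p_2 = P(edge | comp) = 0.38
  p_3 = P(edge | comp) = 0.41
Posterior odds = (w_2·p_2) / (w_1·p_1) = (0.23·0.38) / (0.13·0.82) = 0.0874 / 0.1066 ≈ 0.820

0.820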